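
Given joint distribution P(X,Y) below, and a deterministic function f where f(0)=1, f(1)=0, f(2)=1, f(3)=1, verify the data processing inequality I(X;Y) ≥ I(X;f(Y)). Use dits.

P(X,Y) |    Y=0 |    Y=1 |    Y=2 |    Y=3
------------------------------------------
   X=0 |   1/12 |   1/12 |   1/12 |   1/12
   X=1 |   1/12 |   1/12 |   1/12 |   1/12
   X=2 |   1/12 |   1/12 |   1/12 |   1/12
I(X;Y) = 0.0000, I(X;f(Y)) = 0.0000, inequality holds: 0.0000 ≥ 0.0000

Data Processing Inequality: For any Markov chain X → Y → Z, we have I(X;Y) ≥ I(X;Z).

Here Z = f(Y) is a deterministic function of Y, forming X → Y → Z.

Original I(X;Y) = 0.0000 dits

After applying f:
P(X,Z) where Z=f(Y):
- P(X,Z=0) = P(X,Y=1)
- P(X,Z=1) = P(X,Y=0) + P(X,Y=2) + P(X,Y=3)

I(X;Z) = I(X;f(Y)) = 0.0000 dits

Verification: 0.0000 ≥ 0.0000 ✓

Information cannot be created by processing; the function f can only lose information about X.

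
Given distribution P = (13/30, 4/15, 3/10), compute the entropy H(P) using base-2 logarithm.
1.5524 bits

Shannon entropy is H(X) = -Σ p(x) log p(x).

For P = (13/30, 4/15, 3/10):
H = -13/30 × log_2(13/30) -4/15 × log_2(4/15) -3/10 × log_2(3/10)
H = 1.5524 bits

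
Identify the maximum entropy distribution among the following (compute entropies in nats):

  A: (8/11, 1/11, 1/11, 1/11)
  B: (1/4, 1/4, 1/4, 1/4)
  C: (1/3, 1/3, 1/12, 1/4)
B

For a discrete distribution over n outcomes, entropy is maximized by the uniform distribution.

Computing entropies:
H(A) = 0.8856 nats
H(B) = 1.3863 nats
H(C) = 1.2861 nats

The uniform distribution (where all probabilities equal 1/4) achieves the maximum entropy of log_e(4) = 1.3863 nats.

Distribution B has the highest entropy.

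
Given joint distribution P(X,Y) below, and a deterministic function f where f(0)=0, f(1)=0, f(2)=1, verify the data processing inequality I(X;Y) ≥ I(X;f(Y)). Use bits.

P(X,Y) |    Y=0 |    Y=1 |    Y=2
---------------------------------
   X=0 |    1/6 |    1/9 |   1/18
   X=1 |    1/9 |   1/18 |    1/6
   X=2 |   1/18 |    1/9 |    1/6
I(X;Y) = 0.1124, I(X;f(Y)) = 0.0807, inequality holds: 0.1124 ≥ 0.0807

Data Processing Inequality: For any Markov chain X → Y → Z, we have I(X;Y) ≥ I(X;Z).

Here Z = f(Y) is a deterministic function of Y, forming X → Y → Z.

Original I(X;Y) = 0.1124 bits

After applying f:
P(X,Z) where Z=f(Y):
- P(X,Z=0) = P(X,Y=0) + P(X,Y=1)
- P(X,Z=1) = P(X,Y=2)

I(X;Z) = I(X;f(Y)) = 0.0807 bits

Verification: 0.1124 ≥ 0.0807 ✓

Information cannot be created by processing; the function f can only lose information about X.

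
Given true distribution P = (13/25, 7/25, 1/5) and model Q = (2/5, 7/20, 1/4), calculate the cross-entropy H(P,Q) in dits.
0.4550 dits

Cross-entropy: H(P,Q) = -Σ p(x) log q(x)

Alternatively: H(P,Q) = H(P) + D_KL(P||Q)
H(P) = 0.4423 dits
D_KL(P||Q) = 0.0127 dits

H(P,Q) = 0.4423 + 0.0127 = 0.4550 dits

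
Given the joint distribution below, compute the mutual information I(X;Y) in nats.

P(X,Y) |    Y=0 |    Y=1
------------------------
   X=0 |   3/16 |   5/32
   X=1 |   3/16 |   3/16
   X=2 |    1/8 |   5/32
0.0032 nats

Mutual information: I(X;Y) = H(X) + H(Y) - H(X,Y)

Marginals:
P(X) = (11/32, 3/8, 9/32), H(X) = 1.0916 nats
P(Y) = (1/2, 1/2), H(Y) = 0.6931 nats

Joint entropy: H(X,Y) = 1.7816 nats

I(X;Y) = 1.0916 + 0.6931 - 1.7816 = 0.0032 nats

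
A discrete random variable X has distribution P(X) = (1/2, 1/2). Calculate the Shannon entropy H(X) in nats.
0.6931 nats

Shannon entropy is H(X) = -Σ p(x) log p(x).

For P = (1/2, 1/2):
H = -1/2 × log_e(1/2) -1/2 × log_e(1/2)
H = 0.6931 nats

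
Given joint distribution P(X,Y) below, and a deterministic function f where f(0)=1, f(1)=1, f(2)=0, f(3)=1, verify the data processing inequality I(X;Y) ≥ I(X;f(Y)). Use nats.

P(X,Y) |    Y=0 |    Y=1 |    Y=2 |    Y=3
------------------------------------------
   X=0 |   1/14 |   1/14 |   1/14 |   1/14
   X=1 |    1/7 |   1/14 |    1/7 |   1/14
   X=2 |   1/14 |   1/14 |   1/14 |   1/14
I(X;Y) = 0.0140, I(X;f(Y)) = 0.0041, inequality holds: 0.0140 ≥ 0.0041

Data Processing Inequality: For any Markov chain X → Y → Z, we have I(X;Y) ≥ I(X;Z).

Here Z = f(Y) is a deterministic function of Y, forming X → Y → Z.

Original I(X;Y) = 0.0140 nats

After applying f:
P(X,Z) where Z=f(Y):
- P(X,Z=0) = P(X,Y=2)
- P(X,Z=1) = P(X,Y=0) + P(X,Y=1) + P(X,Y=3)

I(X;Z) = I(X;f(Y)) = 0.0041 nats

Verification: 0.0140 ≥ 0.0041 ✓

Information cannot be created by processing; the function f can only lose information about X.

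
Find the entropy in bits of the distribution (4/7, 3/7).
0.9852 bits

Shannon entropy is H(X) = -Σ p(x) log p(x).

For P = (4/7, 3/7):
H = -4/7 × log_2(4/7) -3/7 × log_2(3/7)
H = 0.9852 bits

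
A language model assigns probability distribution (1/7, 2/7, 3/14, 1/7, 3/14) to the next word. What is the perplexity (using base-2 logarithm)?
4.8264

Perplexity is 2^H (or exp(H) for natural log).

First, H = -Σ p log p = 2.2709 bits
Perplexity = 2^2.2709 = 4.8264

Interpretation: The model's uncertainty is equivalent to choosing uniformly among 4.8 options.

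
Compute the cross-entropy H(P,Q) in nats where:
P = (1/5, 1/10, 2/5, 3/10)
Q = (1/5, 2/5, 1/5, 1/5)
1.5401 nats

Cross-entropy: H(P,Q) = -Σ p(x) log q(x)

Alternatively: H(P,Q) = H(P) + D_KL(P||Q)
H(P) = 1.2799 nats
D_KL(P||Q) = 0.2603 nats

H(P,Q) = 1.2799 + 0.2603 = 1.5401 nats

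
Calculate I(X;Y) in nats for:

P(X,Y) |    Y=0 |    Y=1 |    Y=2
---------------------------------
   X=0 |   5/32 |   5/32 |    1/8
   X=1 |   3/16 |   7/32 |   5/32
0.0006 nats

Mutual information: I(X;Y) = H(X) + H(Y) - H(X,Y)

Marginals:
P(X) = (7/16, 9/16), H(X) = 0.6853 nats
P(Y) = (11/32, 3/8, 9/32), H(Y) = 1.0916 nats

Joint entropy: H(X,Y) = 1.7764 nats

I(X;Y) = 0.6853 + 1.0916 - 1.7764 = 0.0006 nats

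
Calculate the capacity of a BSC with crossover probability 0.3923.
0.0337 bits

For a binary symmetric channel (BSC) with error probability p:
Capacity C = 1 - H(p) bits per symbol

where H(p) = -p log₂(p) - (1-p) log₂(1-p) is the binary entropy function.

H(0.3923) = 0.9663 bits
C = 1 - 0.9663 = 0.0337 bits per symbol

This means we can reliably transmit up to 0.0337 bits of information per channel use.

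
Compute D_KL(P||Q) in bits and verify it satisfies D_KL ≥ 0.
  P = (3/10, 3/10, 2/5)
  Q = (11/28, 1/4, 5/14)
0.0276 bits

KL divergence satisfies the Gibbs inequality: D_KL(P||Q) ≥ 0 for all distributions P, Q.

D_KL(P||Q) = Σ p(x) log(p(x)/q(x))
Term by term:
  x=0: 3/10 × log_2[(3/10)/(11/28)] = -0.1167
  x=1: 3/10 × log_2[(3/10)/(1/4)] = 0.0789
  x=2: 2/5 × log_2[(2/5)/(5/14)] = 0.0654
D_KL(P||Q) = 0.0276 bits

D_KL(P||Q) = 0.0276 ≥ 0 ✓

This non-negativity is a fundamental property: relative entropy cannot be negative because it measures how different Q is from P.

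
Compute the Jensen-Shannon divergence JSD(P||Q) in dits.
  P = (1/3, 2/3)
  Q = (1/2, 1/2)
0.0062 dits

Jensen-Shannon divergence is:
JSD(P||Q) = 0.5 × D_KL(P||M) + 0.5 × D_KL(Q||M)
where M = 0.5 × (P + Q) is the mixture distribution.

M = 0.5 × (1/3, 2/3) + 0.5 × (1/2, 1/2) = (5/12, 7/12)

D_KL(P||M) = 0.0064 dits
D_KL(Q||M) = 0.0061 dits

JSD(P||Q) = 0.5 × 0.0064 + 0.5 × 0.0061 = 0.0062 dits

Unlike KL divergence, JSD is symmetric and bounded: 0 ≤ JSD ≤ log(2).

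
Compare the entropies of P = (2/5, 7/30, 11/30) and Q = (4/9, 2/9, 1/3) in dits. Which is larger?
P

Computing entropies in dits:
H(P) = 0.4664
H(Q) = 0.4607

Distribution P has higher entropy.

Intuition: The distribution closer to uniform (more spread out) has higher entropy.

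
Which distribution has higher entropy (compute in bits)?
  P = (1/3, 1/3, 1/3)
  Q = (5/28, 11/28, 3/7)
P

Computing entropies in bits:
H(P) = 1.5850
H(Q) = 1.4972

Distribution P has higher entropy.

Intuition: The distribution closer to uniform (more spread out) has higher entropy.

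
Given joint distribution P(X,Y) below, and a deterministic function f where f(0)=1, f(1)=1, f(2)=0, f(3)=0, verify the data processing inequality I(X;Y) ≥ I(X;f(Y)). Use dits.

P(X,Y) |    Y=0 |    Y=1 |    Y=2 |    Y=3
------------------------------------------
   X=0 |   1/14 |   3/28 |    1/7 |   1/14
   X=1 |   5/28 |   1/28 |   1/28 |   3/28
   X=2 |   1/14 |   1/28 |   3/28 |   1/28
I(X;Y) = 0.0420, I(X;f(Y)) = 0.0049, inequality holds: 0.0420 ≥ 0.0049

Data Processing Inequality: For any Markov chain X → Y → Z, we have I(X;Y) ≥ I(X;Z).

Here Z = f(Y) is a deterministic function of Y, forming X → Y → Z.

Original I(X;Y) = 0.0420 dits

After applying f:
P(X,Z) where Z=f(Y):
- P(X,Z=0) = P(X,Y=2) + P(X,Y=3)
- P(X,Z=1) = P(X,Y=0) + P(X,Y=1)

I(X;Z) = I(X;f(Y)) = 0.0049 dits

Verification: 0.0420 ≥ 0.0049 ✓

Information cannot be created by processing; the function f can only lose information about X.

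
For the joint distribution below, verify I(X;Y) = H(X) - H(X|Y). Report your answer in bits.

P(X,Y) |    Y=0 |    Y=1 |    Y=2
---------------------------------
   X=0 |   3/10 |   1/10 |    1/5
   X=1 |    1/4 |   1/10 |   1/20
I(X;Y) = 0.0438 bits

Mutual information has multiple equivalent forms:
- I(X;Y) = H(X) - H(X|Y)
- I(X;Y) = H(Y) - H(Y|X)
- I(X;Y) = H(X) + H(Y) - H(X,Y)

Computing all quantities:
H(X) = 0.9710, H(Y) = 1.4388, H(X,Y) = 2.3660
H(X|Y) = 0.9272, H(Y|X) = 1.3950

Verification:
H(X) - H(X|Y) = 0.9710 - 0.9272 = 0.0438
H(Y) - H(Y|X) = 1.4388 - 1.3950 = 0.0438
H(X) + H(Y) - H(X,Y) = 0.9710 + 1.4388 - 2.3660 = 0.0438

All forms give I(X;Y) = 0.0438 bits. ✓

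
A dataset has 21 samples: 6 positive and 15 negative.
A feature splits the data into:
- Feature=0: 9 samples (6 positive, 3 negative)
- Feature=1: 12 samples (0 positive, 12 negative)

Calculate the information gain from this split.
0.4696 bits

Information Gain = H(Y) - H(Y|Feature)

Before split:
P(positive) = 6/21 = 0.2857
H(Y) = 0.8631 bits

After split:
Feature=0: H = 0.9183 bits (weight = 9/21)
Feature=1: H = 0.0000 bits (weight = 12/21)
H(Y|Feature) = (9/21)×0.9183 + (12/21)×0.0000 = 0.3936 bits

Information Gain = 0.8631 - 0.3936 = 0.4696 bits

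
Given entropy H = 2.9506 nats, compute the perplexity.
19.1174

Perplexity is e^H (or exp(H) for natural log).

H = 2.9506 nats
Perplexity = e^2.9506 = 19.1174

Interpretation: The model's uncertainty is equivalent to choosing uniformly among 19.1 options.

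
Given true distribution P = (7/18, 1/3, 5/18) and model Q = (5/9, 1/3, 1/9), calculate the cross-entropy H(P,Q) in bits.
1.7386 bits

Cross-entropy: H(P,Q) = -Σ p(x) log q(x)

Alternatively: H(P,Q) = H(P) + D_KL(P||Q)
H(P) = 1.5715 bits
D_KL(P||Q) = 0.1671 bits

H(P,Q) = 1.5715 + 0.1671 = 1.7386 bits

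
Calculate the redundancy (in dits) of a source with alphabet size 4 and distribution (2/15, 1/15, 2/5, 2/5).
0.0886 dits

Redundancy measures how far a source is from maximum entropy:
R = H_max - H(X)

Maximum entropy for 4 symbols: H_max = log_10(4) = 0.6021 dits
Actual entropy: H(X) = 0.5134 dits
Redundancy: R = 0.6021 - 0.5134 = 0.0886 dits

This redundancy represents potential for compression: the source could be compressed by 0.0886 dits per symbol.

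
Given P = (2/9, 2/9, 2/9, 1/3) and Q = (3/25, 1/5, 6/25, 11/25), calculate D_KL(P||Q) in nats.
0.0507 nats

KL divergence: D_KL(P||Q) = Σ p(x) log(p(x)/q(x))

Computing term by term:
  x=0: 2/9 × log_e[(2/9)/(3/25)] = 2/9 × 0.6162 = 0.1369
  x=1: 2/9 × log_e[(2/9)/(1/5)] = 2/9 × 0.1054 = 0.0234
  x=2: 2/9 × log_e[(2/9)/(6/25)] = 2/9 × -0.0770 = -0.0171
  x=3: 1/3 × log_e[(1/3)/(11/25)] = 1/3 × -0.2776 = -0.0925

D_KL(P||Q) = 0.0507 nats

Note: KL divergence is always non-negative and equals 0 iff P = Q.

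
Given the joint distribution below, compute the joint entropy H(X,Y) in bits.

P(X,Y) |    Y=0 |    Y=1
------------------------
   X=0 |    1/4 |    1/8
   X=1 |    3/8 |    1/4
1.9056 bits

Joint entropy is H(X,Y) = -Σ_{x,y} p(x,y) log p(x,y).

Summing over all non-zero entries:
H(X,Y) = -[1/4·log_2(1/4) + 1/8·log_2(1/8) + 3/8·log_2(3/8) + 1/4·log_2(1/4)]
H(X,Y) = 1.9056 bits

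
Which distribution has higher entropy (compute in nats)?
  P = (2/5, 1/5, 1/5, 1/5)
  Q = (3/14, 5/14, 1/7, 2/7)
Q

Computing entropies in nats:
H(P) = 1.3322
H(Q) = 1.3337

Distribution Q has higher entropy.

Intuition: The distribution closer to uniform (more spread out) has higher entropy.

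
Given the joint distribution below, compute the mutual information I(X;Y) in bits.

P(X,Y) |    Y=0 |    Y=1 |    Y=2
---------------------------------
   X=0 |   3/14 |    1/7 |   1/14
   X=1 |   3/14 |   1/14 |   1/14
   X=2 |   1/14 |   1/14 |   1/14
0.0380 bits

Mutual information: I(X;Y) = H(X) + H(Y) - H(X,Y)

Marginals:
P(X) = (3/7, 5/14, 3/14), H(X) = 1.5306 bits
P(Y) = (1/2, 2/7, 3/14), H(Y) = 1.4926 bits

Joint entropy: H(X,Y) = 2.9852 bits

I(X;Y) = 1.5306 + 1.4926 - 2.9852 = 0.0380 bits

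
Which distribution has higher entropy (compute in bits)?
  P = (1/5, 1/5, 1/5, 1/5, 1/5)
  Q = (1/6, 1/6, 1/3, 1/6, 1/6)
P

Computing entropies in bits:
H(P) = 2.3219
H(Q) = 2.2516

Distribution P has higher entropy.

Intuition: The distribution closer to uniform (more spread out) has higher entropy.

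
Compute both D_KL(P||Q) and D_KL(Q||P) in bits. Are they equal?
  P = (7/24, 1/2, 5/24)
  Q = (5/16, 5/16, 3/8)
D_KL(P||Q) = 0.1333, D_KL(Q||P) = 0.1372

KL divergence is not symmetric: D_KL(P||Q) ≠ D_KL(Q||P) in general.

D_KL(P||Q) = 0.1333 bits
D_KL(Q||P) = 0.1372 bits

No, they are not equal!

This asymmetry is why KL divergence is not a true distance metric.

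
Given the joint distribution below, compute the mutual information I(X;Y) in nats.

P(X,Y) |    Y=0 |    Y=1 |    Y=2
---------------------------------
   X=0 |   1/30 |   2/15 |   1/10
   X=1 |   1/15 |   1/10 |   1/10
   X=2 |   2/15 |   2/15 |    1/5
0.0220 nats

Mutual information: I(X;Y) = H(X) + H(Y) - H(X,Y)

Marginals:
P(X) = (4/15, 4/15, 7/15), H(X) = 1.0606 nats
P(Y) = (7/30, 11/30, 2/5), H(Y) = 1.0740 nats

Joint entropy: H(X,Y) = 2.1125 nats

I(X;Y) = 1.0606 + 1.0740 - 2.1125 = 0.0220 nats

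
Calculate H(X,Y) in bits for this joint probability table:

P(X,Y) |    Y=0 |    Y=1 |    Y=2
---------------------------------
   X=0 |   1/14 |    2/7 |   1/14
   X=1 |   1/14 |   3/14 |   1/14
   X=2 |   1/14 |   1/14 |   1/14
2.8963 bits

Joint entropy is H(X,Y) = -Σ_{x,y} p(x,y) log p(x,y).

Summing over all non-zero entries:
H(X,Y) = -[1/14·log_2(1/14) + 2/7·log_2(2/7) + 1/14·log_2(1/14) + 1/14·log_2(1/14) + 3/14·log_2(3/14) + 1/14·log_2(1/14) + 1/14·log_2(1/14) + 1/14·log_2(1/14) + 1/14·log_2(1/14)]
H(X,Y) = 2.8963 bits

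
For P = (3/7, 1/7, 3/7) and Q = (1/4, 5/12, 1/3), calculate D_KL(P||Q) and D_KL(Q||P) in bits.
D_KL(P||Q) = 0.2680, D_KL(Q||P) = 0.3282

KL divergence is not symmetric: D_KL(P||Q) ≠ D_KL(Q||P) in general.

D_KL(P||Q) = 0.2680 bits
D_KL(Q||P) = 0.3282 bits

No, they are not equal!

This asymmetry is why KL divergence is not a true distance metric.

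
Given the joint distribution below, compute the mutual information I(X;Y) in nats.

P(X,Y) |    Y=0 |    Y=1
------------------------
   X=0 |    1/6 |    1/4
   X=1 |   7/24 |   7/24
0.0049 nats

Mutual information: I(X;Y) = H(X) + H(Y) - H(X,Y)

Marginals:
P(X) = (5/12, 7/12), H(X) = 0.6792 nats
P(Y) = (11/24, 13/24), H(Y) = 0.6897 nats

Joint entropy: H(X,Y) = 1.3640 nats

I(X;Y) = 0.6792 + 0.6897 - 1.3640 = 0.0049 nats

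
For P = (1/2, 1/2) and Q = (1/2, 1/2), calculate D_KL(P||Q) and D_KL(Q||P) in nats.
D_KL(P||Q) = 0.0000, D_KL(Q||P) = 0.0000

KL divergence is not symmetric: D_KL(P||Q) ≠ D_KL(Q||P) in general.

D_KL(P||Q) = 0.0000 nats
D_KL(Q||P) = 0.0000 nats

In this case they happen to be equal (to 4 decimal places).

This asymmetry is why KL divergence is not a true distance metric.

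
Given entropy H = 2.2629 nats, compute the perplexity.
9.6109

Perplexity is e^H (or exp(H) for natural log).

H = 2.2629 nats
Perplexity = e^2.2629 = 9.6109

Interpretation: The model's uncertainty is equivalent to choosing uniformly among 9.6 options.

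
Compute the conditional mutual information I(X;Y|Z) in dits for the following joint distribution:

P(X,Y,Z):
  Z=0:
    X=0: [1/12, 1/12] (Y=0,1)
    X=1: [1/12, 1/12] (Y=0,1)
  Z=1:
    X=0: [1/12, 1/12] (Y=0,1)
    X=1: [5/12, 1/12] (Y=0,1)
0.0148 dits

Conditional mutual information: I(X;Y|Z) = H(X|Z) + H(Y|Z) - H(X,Y|Z)

H(Z) = 0.2764
H(X,Z) = 0.5396 → H(X|Z) = 0.2632
H(Y,Z) = 0.5396 → H(Y|Z) = 0.2632
H(X,Y,Z) = 0.7879 → H(X,Y|Z) = 0.5115

I(X;Y|Z) = 0.2632 + 0.2632 - 0.5115 = 0.0148 dits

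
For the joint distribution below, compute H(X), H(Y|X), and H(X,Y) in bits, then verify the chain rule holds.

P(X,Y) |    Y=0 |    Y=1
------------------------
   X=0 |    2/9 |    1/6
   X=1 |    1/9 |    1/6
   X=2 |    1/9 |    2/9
H(X,Y) = 2.5305, H(X) = 1.5715, H(Y|X) = 0.9590 (all in bits)

Chain rule: H(X,Y) = H(X) + H(Y|X)

Left side — joint entropy directly:
H(X,Y) = -Σ p(x,y) log p(x,y) = 2.5305 bits

Right side — compute H(Y|X) from the conditional distributions:
P(X) = (7/18, 5/18, 1/3), so H(X) = 1.5715 bits
H(Y|X) = Σ_x P(X=x) · H(Y|X=x):
  P(Y|X=0) = (4/7, 3/7), H(Y|X=0) = 0.9852, weight P(X=0) = 7/18
  P(Y|X=1) = (2/5, 3/5), H(Y|X=1) = 0.9710, weight P(X=1) = 5/18
  P(Y|X=2) = (1/3, 2/3), H(Y|X=2) = 0.9183, weight P(X=2) = 1/3
H(Y|X) = 0.9590 bits

H(X) + H(Y|X) = 1.5715 + 0.9590 = 2.5305 bits

Both sides equal 2.5305 bits. ✓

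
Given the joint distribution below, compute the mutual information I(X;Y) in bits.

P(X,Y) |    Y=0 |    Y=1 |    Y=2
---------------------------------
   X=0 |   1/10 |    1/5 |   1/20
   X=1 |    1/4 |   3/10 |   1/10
0.0088 bits

Mutual information: I(X;Y) = H(X) + H(Y) - H(X,Y)

Marginals:
P(X) = (7/20, 13/20), H(X) = 0.9341 bits
P(Y) = (7/20, 1/2, 3/20), H(Y) = 1.4406 bits

Joint entropy: H(X,Y) = 2.3660 bits

I(X;Y) = 0.9341 + 1.4406 - 2.3660 = 0.0088 bits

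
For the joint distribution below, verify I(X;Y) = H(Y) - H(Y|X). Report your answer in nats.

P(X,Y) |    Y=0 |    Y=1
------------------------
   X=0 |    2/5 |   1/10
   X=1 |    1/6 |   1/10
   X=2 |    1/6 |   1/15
I(X;Y) = 0.0137 nats

Mutual information has multiple equivalent forms:
- I(X;Y) = H(X) - H(X|Y)
- I(X;Y) = H(Y) - H(Y|X)
- I(X;Y) = H(X) + H(Y) - H(X,Y)

Computing all quantities:
H(X) = 1.0386, H(Y) = 0.5799, H(X,Y) = 1.6048
H(X|Y) = 1.0249, H(Y|X) = 0.5662

Verification:
H(X) - H(X|Y) = 1.0386 - 1.0249 = 0.0137
H(Y) - H(Y|X) = 0.5799 - 0.5662 = 0.0137
H(X) + H(Y) - H(X,Y) = 1.0386 + 0.5799 - 1.6048 = 0.0137

All forms give I(X;Y) = 0.0137 nats. ✓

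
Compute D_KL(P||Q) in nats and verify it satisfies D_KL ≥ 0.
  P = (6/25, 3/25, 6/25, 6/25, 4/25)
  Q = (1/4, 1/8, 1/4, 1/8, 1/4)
0.0607 nats

KL divergence satisfies the Gibbs inequality: D_KL(P||Q) ≥ 0 for all distributions P, Q.

D_KL(P||Q) = Σ p(x) log(p(x)/q(x))
Term by term:
  x=0: 6/25 × log_e[(6/25)/(1/4)] = -0.0098
  x=1: 3/25 × log_e[(3/25)/(1/8)] = -0.0049
  x=2: 6/25 × log_e[(6/25)/(1/4)] = -0.0098
  x=3: 6/25 × log_e[(6/25)/(1/8)] = 0.1566
  x=4: 4/25 × log_e[(4/25)/(1/4)] = -0.0714
D_KL(P||Q) = 0.0607 nats

D_KL(P||Q) = 0.0607 ≥ 0 ✓

This non-negativity is a fundamental property: relative entropy cannot be negative because it measures how different Q is from P.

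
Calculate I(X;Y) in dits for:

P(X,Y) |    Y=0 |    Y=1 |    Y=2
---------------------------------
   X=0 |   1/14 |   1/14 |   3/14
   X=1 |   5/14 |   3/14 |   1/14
0.0596 dits

Mutual information: I(X;Y) = H(X) + H(Y) - H(X,Y)

Marginals:
P(X) = (5/14, 9/14), H(X) = 0.2831 dits
P(Y) = (3/7, 2/7, 2/7), H(Y) = 0.4686 dits

Joint entropy: H(X,Y) = 0.6920 dits

I(X;Y) = 0.2831 + 0.4686 - 0.6920 = 0.0596 dits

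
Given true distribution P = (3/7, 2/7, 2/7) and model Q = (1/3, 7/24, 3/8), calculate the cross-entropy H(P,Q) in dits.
0.4791 dits

Cross-entropy: H(P,Q) = -Σ p(x) log q(x)

Alternatively: H(P,Q) = H(P) + D_KL(P||Q)
H(P) = 0.4686 dits
D_KL(P||Q) = 0.0105 dits

H(P,Q) = 0.4686 + 0.0105 = 0.4791 dits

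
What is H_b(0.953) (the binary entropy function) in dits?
0.0823 dits

The binary entropy function is:
H(p) = -p log(p) - (1-p) log(1-p)

H(0.953) = -0.953 × log_10(0.953) - 0.047 × log_10(0.047)
H(0.953) = 0.0823 dits

Note: Binary entropy is maximized at p=0.5 (H=1 bit) and minimized at p=0 or p=1 (H=0).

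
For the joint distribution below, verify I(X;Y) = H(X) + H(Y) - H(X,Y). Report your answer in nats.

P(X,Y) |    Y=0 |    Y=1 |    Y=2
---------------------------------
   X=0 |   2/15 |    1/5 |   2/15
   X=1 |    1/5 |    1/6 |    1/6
I(X;Y) = 0.0079 nats

Mutual information has multiple equivalent forms:
- I(X;Y) = H(X) - H(X|Y)
- I(X;Y) = H(Y) - H(Y|X)
- I(X;Y) = H(X) + H(Y) - H(X,Y)

Computing all quantities:
H(X) = 0.6909, H(Y) = 1.0953, H(X,Y) = 1.7783
H(X|Y) = 0.6831, H(Y|X) = 1.0874

Verification:
H(X) - H(X|Y) = 0.6909 - 0.6831 = 0.0079
H(Y) - H(Y|X) = 1.0953 - 1.0874 = 0.0079
H(X) + H(Y) - H(X,Y) = 0.6909 + 1.0953 - 1.7783 = 0.0079

All forms give I(X;Y) = 0.0079 nats. ✓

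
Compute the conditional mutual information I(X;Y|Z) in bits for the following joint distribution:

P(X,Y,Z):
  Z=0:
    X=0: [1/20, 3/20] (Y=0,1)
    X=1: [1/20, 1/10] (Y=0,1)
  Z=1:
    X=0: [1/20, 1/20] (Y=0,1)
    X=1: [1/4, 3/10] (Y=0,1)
0.0026 bits

Conditional mutual information: I(X;Y|Z) = H(X|Z) + H(Y|Z) - H(X,Y|Z)

H(Z) = 0.9341
H(X,Z) = 1.6815 → H(X|Z) = 0.7474
H(Y,Z) = 1.8834 → H(Y|Z) = 0.9493
H(X,Y,Z) = 2.6282 → H(X,Y|Z) = 1.6941

I(X;Y|Z) = 0.7474 + 0.9493 - 1.6941 = 0.0026 bits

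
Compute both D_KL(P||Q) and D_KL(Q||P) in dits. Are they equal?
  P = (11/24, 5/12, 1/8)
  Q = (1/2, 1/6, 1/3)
D_KL(P||Q) = 0.0952, D_KL(Q||P) = 0.0946

KL divergence is not symmetric: D_KL(P||Q) ≠ D_KL(Q||P) in general.

D_KL(P||Q) = 0.0952 dits
D_KL(Q||P) = 0.0946 dits

No, they are not equal!

This asymmetry is why KL divergence is not a true distance metric.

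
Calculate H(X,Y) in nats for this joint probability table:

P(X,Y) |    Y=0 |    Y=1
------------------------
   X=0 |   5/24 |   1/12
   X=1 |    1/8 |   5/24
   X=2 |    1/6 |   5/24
1.7460 nats

Joint entropy is H(X,Y) = -Σ_{x,y} p(x,y) log p(x,y).

Summing over all non-zero entries:
H(X,Y) = -[5/24·log_e(5/24) + 1/12·log_e(1/12) + 1/8·log_e(1/8) + 5/24·log_e(5/24) + 1/6·log_e(1/6) + 5/24·log_e(5/24)]
H(X,Y) = 1.7460 nats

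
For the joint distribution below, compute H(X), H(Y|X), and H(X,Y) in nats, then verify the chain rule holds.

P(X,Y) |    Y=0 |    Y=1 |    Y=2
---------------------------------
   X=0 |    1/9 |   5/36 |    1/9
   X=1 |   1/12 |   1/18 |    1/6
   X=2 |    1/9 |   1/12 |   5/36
H(X,Y) = 2.1541, H(X) = 1.0963, H(Y|X) = 1.0578 (all in nats)

Chain rule: H(X,Y) = H(X) + H(Y|X)

Left side — joint entropy directly:
H(X,Y) = -Σ p(x,y) log p(x,y) = 2.1541 nats

Right side — compute H(Y|X) from the conditional distributions:
P(X) = (13/36, 11/36, 1/3), so H(X) = 1.0963 nats
H(Y|X) = Σ_x P(X=x) · H(Y|X=x):
  P(Y|X=0) = (4/13, 5/13, 4/13), H(Y|X=0) = 1.0928, weight P(X=0) = 13/36
  P(Y|X=1) = (3/11, 2/11, 6/11), H(Y|X=1) = 0.9949, weight P(X=1) = 11/36
  P(Y|X=2) = (1/3, 1/4, 5/12), H(Y|X=2) = 1.0776, weight P(X=2) = 1/3
H(Y|X) = 1.0578 nats

H(X) + H(Y|X) = 1.0963 + 1.0578 = 2.1541 nats

Both sides equal 2.1541 nats. ✓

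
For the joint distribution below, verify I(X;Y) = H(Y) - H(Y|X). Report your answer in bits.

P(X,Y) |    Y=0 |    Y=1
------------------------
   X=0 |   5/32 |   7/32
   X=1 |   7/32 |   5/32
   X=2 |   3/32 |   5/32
I(X;Y) = 0.0237 bits

Mutual information has multiple equivalent forms:
- I(X;Y) = H(X) - H(X|Y)
- I(X;Y) = H(Y) - H(Y|X)
- I(X;Y) = H(X) + H(Y) - H(X,Y)

Computing all quantities:
H(X) = 1.5613, H(Y) = 0.9972, H(X,Y) = 2.5348
H(X|Y) = 1.5376, H(Y|X) = 0.9735

Verification:
H(X) - H(X|Y) = 1.5613 - 1.5376 = 0.0237
H(Y) - H(Y|X) = 0.9972 - 0.9735 = 0.0237
H(X) + H(Y) - H(X,Y) = 1.5613 + 0.9972 - 2.5348 = 0.0237

All forms give I(X;Y) = 0.0237 bits. ✓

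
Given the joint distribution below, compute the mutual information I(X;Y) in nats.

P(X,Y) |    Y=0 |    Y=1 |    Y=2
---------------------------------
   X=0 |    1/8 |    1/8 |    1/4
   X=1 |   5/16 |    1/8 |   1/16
0.1017 nats

Mutual information: I(X;Y) = H(X) + H(Y) - H(X,Y)

Marginals:
P(X) = (1/2, 1/2), H(X) = 0.6931 nats
P(Y) = (7/16, 1/4, 5/16), H(Y) = 1.0717 nats

Joint entropy: H(X,Y) = 1.6631 nats

I(X;Y) = 0.6931 + 1.0717 - 1.6631 = 0.1017 nats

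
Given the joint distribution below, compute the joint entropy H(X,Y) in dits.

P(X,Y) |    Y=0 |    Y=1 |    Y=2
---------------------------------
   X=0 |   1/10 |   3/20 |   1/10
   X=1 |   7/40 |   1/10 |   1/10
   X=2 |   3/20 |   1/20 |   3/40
0.9291 dits

Joint entropy is H(X,Y) = -Σ_{x,y} p(x,y) log p(x,y).

Summing over all non-zero entries:
H(X,Y) = -[1/10·log_10(1/10) + 3/20·log_10(3/20) + 1/10·log_10(1/10) + 7/40·log_10(7/40) + 1/10·log_10(1/10) + 1/10·log_10(1/10) + 3/20·log_10(3/20) + 1/20·log_10(1/20) + 3/40·log_10(3/40)]
H(X,Y) = 0.9291 dits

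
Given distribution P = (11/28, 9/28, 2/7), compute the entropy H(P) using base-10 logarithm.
0.4733 dits

Shannon entropy is H(X) = -Σ p(x) log p(x).

For P = (11/28, 9/28, 2/7):
H = -11/28 × log_10(11/28) -9/28 × log_10(9/28) -2/7 × log_10(2/7)
H = 0.4733 dits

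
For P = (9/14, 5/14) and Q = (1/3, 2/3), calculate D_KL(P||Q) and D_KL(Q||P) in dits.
D_KL(P||Q) = 0.0866, D_KL(Q||P) = 0.0856

KL divergence is not symmetric: D_KL(P||Q) ≠ D_KL(Q||P) in general.

D_KL(P||Q) = 0.0866 dits
D_KL(Q||P) = 0.0856 dits

No, they are not equal!

This asymmetry is why KL divergence is not a true distance metric.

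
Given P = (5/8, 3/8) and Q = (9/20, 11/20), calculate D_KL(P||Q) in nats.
0.0617 nats

KL divergence: D_KL(P||Q) = Σ p(x) log(p(x)/q(x))

Computing term by term:
  x=0: 5/8 × log_e[(5/8)/(9/20)] = 5/8 × 0.3285 = 0.2053
  x=1: 3/8 × log_e[(3/8)/(11/20)] = 3/8 × -0.3830 = -0.1436

D_KL(P||Q) = 0.0617 nats

Note: KL divergence is always non-negative and equals 0 iff P = Q.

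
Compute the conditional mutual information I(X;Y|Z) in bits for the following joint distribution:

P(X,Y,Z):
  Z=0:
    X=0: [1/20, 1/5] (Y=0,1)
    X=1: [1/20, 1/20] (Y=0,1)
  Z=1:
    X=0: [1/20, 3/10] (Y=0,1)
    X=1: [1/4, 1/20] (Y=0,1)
0.2667 bits

Conditional mutual information: I(X;Y|Z) = H(X|Z) + H(Y|Z) - H(X,Y|Z)

H(Z) = 0.9341
H(X,Z) = 1.8834 → H(X|Z) = 0.9493
H(Y,Z) = 1.8834 → H(Y|Z) = 0.9493
H(X,Y,Z) = 2.5660 → H(X,Y|Z) = 1.6319

I(X;Y|Z) = 0.9493 + 0.9493 - 1.6319 = 0.2667 bits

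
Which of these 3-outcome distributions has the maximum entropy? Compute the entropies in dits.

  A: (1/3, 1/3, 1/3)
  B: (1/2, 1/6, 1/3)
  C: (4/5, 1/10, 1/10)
A

For a discrete distribution over n outcomes, entropy is maximized by the uniform distribution.

Computing entropies:
H(A) = 0.4771 dits
H(B) = 0.4392 dits
H(C) = 0.2775 dits

The uniform distribution (where all probabilities equal 1/3) achieves the maximum entropy of log_10(3) = 0.4771 dits.

Distribution A has the highest entropy.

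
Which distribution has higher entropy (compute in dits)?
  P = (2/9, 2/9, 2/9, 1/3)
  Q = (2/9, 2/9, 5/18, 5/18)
Q

Computing entropies in dits:
H(P) = 0.5945
H(Q) = 0.5994

Distribution Q has higher entropy.

Intuition: The distribution closer to uniform (more spread out) has higher entropy.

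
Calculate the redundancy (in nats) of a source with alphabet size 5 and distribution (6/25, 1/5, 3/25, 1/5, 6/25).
0.0262 nats

Redundancy measures how far a source is from maximum entropy:
R = H_max - H(X)

Maximum entropy for 5 symbols: H_max = log_e(5) = 1.6094 nats
Actual entropy: H(X) = 1.5832 nats
Redundancy: R = 1.6094 - 1.5832 = 0.0262 nats

This redundancy represents potential for compression: the source could be compressed by 0.0262 nats per symbol.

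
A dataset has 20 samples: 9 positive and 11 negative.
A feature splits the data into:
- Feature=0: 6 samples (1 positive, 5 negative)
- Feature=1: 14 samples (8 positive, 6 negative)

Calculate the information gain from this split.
0.1081 bits

Information Gain = H(Y) - H(Y|Feature)

Before split:
P(positive) = 9/20 = 0.4500
H(Y) = 0.9928 bits

After split:
Feature=0: H = 0.6500 bits (weight = 6/20)
Feature=1: H = 0.9852 bits (weight = 14/20)
H(Y|Feature) = (6/20)×0.6500 + (14/20)×0.9852 = 0.8847 bits

Information Gain = 0.9928 - 0.8847 = 0.1081 bits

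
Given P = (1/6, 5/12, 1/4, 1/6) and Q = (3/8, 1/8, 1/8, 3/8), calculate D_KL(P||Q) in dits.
0.1757 dits

KL divergence: D_KL(P||Q) = Σ p(x) log(p(x)/q(x))

Computing term by term:
  x=0: 1/6 × log_10[(1/6)/(3/8)] = 1/6 × -0.3522 = -0.0587
  x=1: 5/12 × log_10[(5/12)/(1/8)] = 5/12 × 0.5229 = 0.2179
  x=2: 1/4 × log_10[(1/4)/(1/8)] = 1/4 × 0.3010 = 0.0753
  x=3: 1/6 × log_10[(1/6)/(3/8)] = 1/6 × -0.3522 = -0.0587

D_KL(P||Q) = 0.1757 dits

Note: KL divergence is always non-negative and equals 0 iff P = Q.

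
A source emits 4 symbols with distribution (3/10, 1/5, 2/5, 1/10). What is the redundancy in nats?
0.1064 nats

Redundancy measures how far a source is from maximum entropy:
R = H_max - H(X)

Maximum entropy for 4 symbols: H_max = log_e(4) = 1.3863 nats
Actual entropy: H(X) = 1.2799 nats
Redundancy: R = 1.3863 - 1.2799 = 0.1064 nats

This redundancy represents potential for compression: the source could be compressed by 0.1064 nats per symbol.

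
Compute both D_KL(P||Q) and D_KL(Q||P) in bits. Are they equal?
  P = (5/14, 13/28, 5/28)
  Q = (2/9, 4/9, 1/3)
D_KL(P||Q) = 0.1129, D_KL(Q||P) = 0.1200

KL divergence is not symmetric: D_KL(P||Q) ≠ D_KL(Q||P) in general.

D_KL(P||Q) = 0.1129 bits
D_KL(Q||P) = 0.1200 bits

No, they are not equal!

This asymmetry is why KL divergence is not a true distance metric.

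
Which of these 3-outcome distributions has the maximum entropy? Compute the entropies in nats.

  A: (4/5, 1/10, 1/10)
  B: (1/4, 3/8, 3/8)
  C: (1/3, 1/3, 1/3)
C

For a discrete distribution over n outcomes, entropy is maximized by the uniform distribution.

Computing entropies:
H(A) = 0.6390 nats
H(B) = 1.0822 nats
H(C) = 1.0986 nats

The uniform distribution (where all probabilities equal 1/3) achieves the maximum entropy of log_e(3) = 1.0986 nats.

Distribution C has the highest entropy.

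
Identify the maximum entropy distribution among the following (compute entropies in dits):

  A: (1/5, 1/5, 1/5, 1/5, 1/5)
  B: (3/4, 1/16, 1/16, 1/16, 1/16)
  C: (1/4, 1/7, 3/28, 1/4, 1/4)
A

For a discrete distribution over n outcomes, entropy is maximized by the uniform distribution.

Computing entropies:
H(A) = 0.6990 dits
H(B) = 0.3947 dits
H(C) = 0.6762 dits

The uniform distribution (where all probabilities equal 1/5) achieves the maximum entropy of log_10(5) = 0.6990 dits.

Distribution A has the highest entropy.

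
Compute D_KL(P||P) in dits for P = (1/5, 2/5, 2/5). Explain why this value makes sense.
0.0000 dits

KL divergence satisfies the Gibbs inequality: D_KL(P||Q) ≥ 0 for all distributions P, Q.

D_KL(P||Q) = Σ p(x) log(p(x)/q(x))
Each term is p(x) × log_10(p(x)/p(x)) = p(x) × log_10(1) = 0, so the sum is 0.
D_KL(P||Q) = 0.0000 dits

When P = Q, the KL divergence is exactly 0, as there is no 'divergence' between identical distributions.

This non-negativity is a fundamental property: relative entropy cannot be negative because it measures how different Q is from P.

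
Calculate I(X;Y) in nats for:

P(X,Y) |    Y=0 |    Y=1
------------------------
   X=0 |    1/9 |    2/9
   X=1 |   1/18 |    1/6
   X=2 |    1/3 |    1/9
0.1061 nats

Mutual information: I(X;Y) = H(X) + H(Y) - H(X,Y)

Marginals:
P(X) = (1/3, 2/9, 4/9), H(X) = 1.0609 nats
P(Y) = (1/2, 1/2), H(Y) = 0.6931 nats

Joint entropy: H(X,Y) = 1.6479 nats

I(X;Y) = 1.0609 + 0.6931 - 1.6479 = 0.1061 nats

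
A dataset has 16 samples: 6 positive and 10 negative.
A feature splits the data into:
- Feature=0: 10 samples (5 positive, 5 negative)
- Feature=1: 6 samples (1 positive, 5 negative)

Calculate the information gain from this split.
0.0857 bits

Information Gain = H(Y) - H(Y|Feature)

Before split:
P(positive) = 6/16 = 0.3750
H(Y) = 0.9544 bits

After split:
Feature=0: H = 1.0000 bits (weight = 10/16)
Feature=1: H = 0.6500 bits (weight = 6/16)
H(Y|Feature) = (10/16)×1.0000 + (6/16)×0.6500 = 0.8688 bits

Information Gain = 0.9544 - 0.8688 = 0.0857 bits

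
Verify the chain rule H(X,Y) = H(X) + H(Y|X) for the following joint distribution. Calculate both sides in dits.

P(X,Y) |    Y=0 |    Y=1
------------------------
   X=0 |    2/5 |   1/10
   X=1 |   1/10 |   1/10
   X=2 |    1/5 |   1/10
H(X,Y) = 0.6990, H(X) = 0.4472, H(Y|X) = 0.2518 (all in dits)

Chain rule: H(X,Y) = H(X) + H(Y|X)

Left side — joint entropy directly:
H(X,Y) = -Σ p(x,y) log p(x,y) = 0.6990 dits

Right side — compute H(Y|X) from the conditional distributions:
P(X) = (1/2, 1/5, 3/10), so H(X) = 0.4472 dits
H(Y|X) = Σ_x P(X=x) · H(Y|X=x):
  P(Y|X=0) = (4/5, 1/5), H(Y|X=0) = 0.2173, weight P(X=0) = 1/2
  P(Y|X=1) = (1/2, 1/2), H(Y|X=1) = 0.3010, weight P(X=1) = 1/5
  P(Y|X=2) = (2/3, 1/3), H(Y|X=2) = 0.2764, weight P(X=2) = 3/10
H(Y|X) = 0.2518 dits

H(X) + H(Y|X) = 0.4472 + 0.2518 = 0.6990 dits

Both sides equal 0.6990 dits. ✓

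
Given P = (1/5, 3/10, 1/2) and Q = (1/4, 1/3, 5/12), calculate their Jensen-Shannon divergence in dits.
0.0016 dits

Jensen-Shannon divergence is:
JSD(P||Q) = 0.5 × D_KL(P||M) + 0.5 × D_KL(Q||M)
where M = 0.5 × (P + Q) is the mixture distribution.

M = 0.5 × (1/5, 3/10, 1/2) + 0.5 × (1/4, 1/3, 5/12) = (9/40, 0.316667, 11/24)

D_KL(P||M) = 0.0016 dits
D_KL(Q||M) = 0.0016 dits

JSD(P||Q) = 0.5 × 0.0016 + 0.5 × 0.0016 = 0.0016 dits

Unlike KL divergence, JSD is symmetric and bounded: 0 ≤ JSD ≤ log(2).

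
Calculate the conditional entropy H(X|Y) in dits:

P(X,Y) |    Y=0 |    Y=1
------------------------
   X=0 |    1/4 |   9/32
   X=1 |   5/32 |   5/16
0.2959 dits

Using the chain rule: H(X|Y) = H(X,Y) - H(Y)

First, compute H(X,Y) = 0.5893 dits

Marginal P(Y) = (13/32, 19/32)
H(Y) = 0.2934 dits

H(X|Y) = H(X,Y) - H(Y) = 0.5893 - 0.2934 = 0.2959 dits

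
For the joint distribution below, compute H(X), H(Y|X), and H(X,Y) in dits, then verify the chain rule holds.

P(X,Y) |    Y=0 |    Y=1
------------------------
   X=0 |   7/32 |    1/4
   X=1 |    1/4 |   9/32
H(X,Y) = 0.6004, H(X) = 0.3002, H(Y|X) = 0.3002 (all in dits)

Chain rule: H(X,Y) = H(X) + H(Y|X)

Left side — joint entropy directly:
H(X,Y) = -Σ p(x,y) log p(x,y) = 0.6004 dits

Right side — compute H(Y|X) from the conditional distributions:
P(X) = (15/32, 17/32), so H(X) = 0.3002 dits
H(Y|X) = Σ_x P(X=x) · H(Y|X=x):
  P(Y|X=0) = (7/15, 8/15), H(Y|X=0) = 0.3001, weight P(X=0) = 15/32
  P(Y|X=1) = (8/17, 9/17), H(Y|X=1) = 0.3003, weight P(X=1) = 17/32
H(Y|X) = 0.3002 dits

H(X) + H(Y|X) = 0.3002 + 0.3002 = 0.6004 dits

Both sides equal 0.6004 dits. ✓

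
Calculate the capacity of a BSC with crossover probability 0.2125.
0.2538 bits

For a binary symmetric channel (BSC) with error probability p:
Capacity C = 1 - H(p) bits per symbol

where H(p) = -p log₂(p) - (1-p) log₂(1-p) is the binary entropy function.

H(0.2125) = 0.7462 bits
C = 1 - 0.7462 = 0.2538 bits per symbol

This means we can reliably transmit up to 0.2538 bits of information per channel use.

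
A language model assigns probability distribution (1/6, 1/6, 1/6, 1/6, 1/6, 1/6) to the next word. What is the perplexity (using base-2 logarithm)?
6.0000

Perplexity is 2^H (or exp(H) for natural log).

First, H = -Σ p log p = 2.5850 bits
Perplexity = 2^2.5850 = 6.0000

Interpretation: The model's uncertainty is equivalent to choosing uniformly among 6.0 options.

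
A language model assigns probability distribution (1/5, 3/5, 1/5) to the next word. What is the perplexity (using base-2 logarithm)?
2.5864

Perplexity is 2^H (or exp(H) for natural log).

First, H = -Σ p log p = 1.3710 bits
Perplexity = 2^1.3710 = 2.5864

Interpretation: The model's uncertainty is equivalent to choosing uniformly among 2.6 options.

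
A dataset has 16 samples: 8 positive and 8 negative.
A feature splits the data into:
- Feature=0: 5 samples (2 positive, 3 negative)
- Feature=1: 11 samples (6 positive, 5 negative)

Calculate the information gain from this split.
0.0132 bits

Information Gain = H(Y) - H(Y|Feature)

Before split:
P(positive) = 8/16 = 0.5000
H(Y) = 1.0000 bits

After split:
Feature=0: H = 0.9710 bits (weight = 5/16)
Feature=1: H = 0.9940 bits (weight = 11/16)
H(Y|Feature) = (5/16)×0.9710 + (11/16)×0.9940 = 0.9868 bits

Information Gain = 1.0000 - 0.9868 = 0.0132 bits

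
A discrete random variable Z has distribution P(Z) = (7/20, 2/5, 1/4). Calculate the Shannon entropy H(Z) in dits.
0.4693 dits

Shannon entropy is H(X) = -Σ p(x) log p(x).

For P = (7/20, 2/5, 1/4):
H = -7/20 × log_10(7/20) -2/5 × log_10(2/5) -1/4 × log_10(1/4)
H = 0.4693 dits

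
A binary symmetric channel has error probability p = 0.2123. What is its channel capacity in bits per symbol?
0.2541 bits

For a binary symmetric channel (BSC) with error probability p:
Capacity C = 1 - H(p) bits per symbol

where H(p) = -p log₂(p) - (1-p) log₂(1-p) is the binary entropy function.

H(0.2123) = 0.7459 bits
C = 1 - 0.7459 = 0.2541 bits per symbol

This means we can reliably transmit up to 0.2541 bits of information per channel use.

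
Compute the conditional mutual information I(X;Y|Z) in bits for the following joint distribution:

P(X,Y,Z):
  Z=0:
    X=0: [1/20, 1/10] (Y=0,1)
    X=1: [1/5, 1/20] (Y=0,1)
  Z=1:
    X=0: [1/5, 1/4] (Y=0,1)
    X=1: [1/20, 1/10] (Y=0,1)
0.0677 bits

Conditional mutual information: I(X;Y|Z) = H(X|Z) + H(Y|Z) - H(X,Y|Z)

H(Z) = 0.9710
H(X,Z) = 1.8395 → H(X|Z) = 0.8685
H(Y,Z) = 1.9406 → H(Y|Z) = 0.9697
H(X,Y,Z) = 2.7414 → H(X,Y|Z) = 1.7705

I(X;Y|Z) = 0.8685 + 0.9697 - 1.7705 = 0.0677 bits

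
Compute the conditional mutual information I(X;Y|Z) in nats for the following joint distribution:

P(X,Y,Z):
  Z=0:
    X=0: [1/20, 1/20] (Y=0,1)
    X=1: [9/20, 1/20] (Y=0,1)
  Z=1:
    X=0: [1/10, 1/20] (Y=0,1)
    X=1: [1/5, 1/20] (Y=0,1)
0.0428 nats

Conditional mutual information: I(X;Y|Z) = H(X|Z) + H(Y|Z) - H(X,Y|Z)

H(Z) = 0.6730
H(X,Z) = 1.2080 → H(X|Z) = 0.5350
H(Y,Z) = 1.1683 → H(Y|Z) = 0.4953
H(X,Y,Z) = 1.6604 → H(X,Y|Z) = 0.9874

I(X;Y|Z) = 0.5350 + 0.4953 - 0.9874 = 0.0428 nats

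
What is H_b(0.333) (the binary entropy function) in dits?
0.2763 dits

The binary entropy function is:
H(p) = -p log(p) - (1-p) log(1-p)

H(0.333) = -0.333 × log_10(0.333) - 0.667 × log_10(0.667)
H(0.333) = 0.2763 dits

Note: Binary entropy is maximized at p=0.5 (H=1 bit) and minimized at p=0 or p=1 (H=0).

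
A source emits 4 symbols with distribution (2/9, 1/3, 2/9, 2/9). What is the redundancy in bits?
0.0251 bits

Redundancy measures how far a source is from maximum entropy:
R = H_max - H(X)

Maximum entropy for 4 symbols: H_max = log_2(4) = 2.0000 bits
Actual entropy: H(X) = 1.9749 bits
Redundancy: R = 2.0000 - 1.9749 = 0.0251 bits

This redundancy represents potential for compression: the source could be compressed by 0.0251 bits per symbol.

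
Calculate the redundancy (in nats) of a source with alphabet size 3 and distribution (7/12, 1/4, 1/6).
0.1390 nats

Redundancy measures how far a source is from maximum entropy:
R = H_max - H(X)

Maximum entropy for 3 symbols: H_max = log_e(3) = 1.0986 nats
Actual entropy: H(X) = 0.9596 nats
Redundancy: R = 1.0986 - 0.9596 = 0.1390 nats

This redundancy represents potential for compression: the source could be compressed by 0.1390 nats per symbol.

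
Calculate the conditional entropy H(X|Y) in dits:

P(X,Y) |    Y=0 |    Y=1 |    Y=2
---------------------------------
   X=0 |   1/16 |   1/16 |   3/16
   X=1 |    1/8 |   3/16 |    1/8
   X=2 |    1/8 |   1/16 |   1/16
0.4369 dits

Using the chain rule: H(X|Y) = H(X,Y) - H(Y)

First, compute H(X,Y) = 0.9123 dits

Marginal P(Y) = (5/16, 5/16, 3/8)
H(Y) = 0.4755 dits

H(X|Y) = H(X,Y) - H(Y) = 0.9123 - 0.4755 = 0.4369 dits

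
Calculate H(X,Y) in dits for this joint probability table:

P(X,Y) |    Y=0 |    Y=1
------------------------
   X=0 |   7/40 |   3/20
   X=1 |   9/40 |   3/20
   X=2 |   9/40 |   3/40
0.7555 dits

Joint entropy is H(X,Y) = -Σ_{x,y} p(x,y) log p(x,y).

Summing over all non-zero entries:
H(X,Y) = -[7/40·log_10(7/40) + 3/20·log_10(3/20) + 9/40·log_10(9/40) + 3/20·log_10(3/20) + 9/40·log_10(9/40) + 3/40·log_10(3/40)]
H(X,Y) = 0.7555 dits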